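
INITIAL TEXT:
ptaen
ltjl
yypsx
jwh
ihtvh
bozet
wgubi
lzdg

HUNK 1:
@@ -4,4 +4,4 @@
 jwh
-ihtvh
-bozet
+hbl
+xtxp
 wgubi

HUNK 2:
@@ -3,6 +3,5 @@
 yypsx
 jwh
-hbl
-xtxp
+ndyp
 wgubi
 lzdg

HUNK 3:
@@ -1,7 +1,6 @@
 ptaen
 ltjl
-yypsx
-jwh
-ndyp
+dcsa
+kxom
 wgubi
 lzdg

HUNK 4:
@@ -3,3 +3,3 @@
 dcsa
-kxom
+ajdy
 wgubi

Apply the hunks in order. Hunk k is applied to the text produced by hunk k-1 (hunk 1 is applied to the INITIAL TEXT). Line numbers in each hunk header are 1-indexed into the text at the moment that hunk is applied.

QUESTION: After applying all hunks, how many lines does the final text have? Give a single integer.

Hunk 1: at line 4 remove [ihtvh,bozet] add [hbl,xtxp] -> 8 lines: ptaen ltjl yypsx jwh hbl xtxp wgubi lzdg
Hunk 2: at line 3 remove [hbl,xtxp] add [ndyp] -> 7 lines: ptaen ltjl yypsx jwh ndyp wgubi lzdg
Hunk 3: at line 1 remove [yypsx,jwh,ndyp] add [dcsa,kxom] -> 6 lines: ptaen ltjl dcsa kxom wgubi lzdg
Hunk 4: at line 3 remove [kxom] add [ajdy] -> 6 lines: ptaen ltjl dcsa ajdy wgubi lzdg
Final line count: 6

Answer: 6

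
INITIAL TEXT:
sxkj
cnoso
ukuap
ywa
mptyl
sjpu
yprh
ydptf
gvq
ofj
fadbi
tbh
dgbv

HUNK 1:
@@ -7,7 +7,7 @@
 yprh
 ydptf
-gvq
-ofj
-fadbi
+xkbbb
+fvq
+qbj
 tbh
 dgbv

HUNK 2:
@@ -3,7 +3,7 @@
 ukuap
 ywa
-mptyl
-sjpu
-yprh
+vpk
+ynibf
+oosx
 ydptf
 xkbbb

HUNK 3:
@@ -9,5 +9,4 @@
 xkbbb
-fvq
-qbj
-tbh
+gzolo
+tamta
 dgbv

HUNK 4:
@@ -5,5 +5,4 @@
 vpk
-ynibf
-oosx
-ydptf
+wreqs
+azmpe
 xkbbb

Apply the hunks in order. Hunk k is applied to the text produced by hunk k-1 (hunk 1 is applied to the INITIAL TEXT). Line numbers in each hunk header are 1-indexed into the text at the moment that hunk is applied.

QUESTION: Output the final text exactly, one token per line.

Hunk 1: at line 7 remove [gvq,ofj,fadbi] add [xkbbb,fvq,qbj] -> 13 lines: sxkj cnoso ukuap ywa mptyl sjpu yprh ydptf xkbbb fvq qbj tbh dgbv
Hunk 2: at line 3 remove [mptyl,sjpu,yprh] add [vpk,ynibf,oosx] -> 13 lines: sxkj cnoso ukuap ywa vpk ynibf oosx ydptf xkbbb fvq qbj tbh dgbv
Hunk 3: at line 9 remove [fvq,qbj,tbh] add [gzolo,tamta] -> 12 lines: sxkj cnoso ukuap ywa vpk ynibf oosx ydptf xkbbb gzolo tamta dgbv
Hunk 4: at line 5 remove [ynibf,oosx,ydptf] add [wreqs,azmpe] -> 11 lines: sxkj cnoso ukuap ywa vpk wreqs azmpe xkbbb gzolo tamta dgbv

Answer: sxkj
cnoso
ukuap
ywa
vpk
wreqs
azmpe
xkbbb
gzolo
tamta
dgbv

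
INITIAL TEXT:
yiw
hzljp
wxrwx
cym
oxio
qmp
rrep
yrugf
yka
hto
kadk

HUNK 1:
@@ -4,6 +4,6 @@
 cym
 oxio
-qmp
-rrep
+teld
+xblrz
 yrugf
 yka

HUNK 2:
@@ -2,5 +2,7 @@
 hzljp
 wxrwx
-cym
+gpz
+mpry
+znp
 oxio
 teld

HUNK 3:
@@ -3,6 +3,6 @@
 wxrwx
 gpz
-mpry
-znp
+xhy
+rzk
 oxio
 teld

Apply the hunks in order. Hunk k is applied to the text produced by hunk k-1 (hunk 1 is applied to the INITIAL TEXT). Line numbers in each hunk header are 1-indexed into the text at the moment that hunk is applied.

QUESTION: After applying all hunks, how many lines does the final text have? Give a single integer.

Hunk 1: at line 4 remove [qmp,rrep] add [teld,xblrz] -> 11 lines: yiw hzljp wxrwx cym oxio teld xblrz yrugf yka hto kadk
Hunk 2: at line 2 remove [cym] add [gpz,mpry,znp] -> 13 lines: yiw hzljp wxrwx gpz mpry znp oxio teld xblrz yrugf yka hto kadk
Hunk 3: at line 3 remove [mpry,znp] add [xhy,rzk] -> 13 lines: yiw hzljp wxrwx gpz xhy rzk oxio teld xblrz yrugf yka hto kadk
Final line count: 13

Answer: 13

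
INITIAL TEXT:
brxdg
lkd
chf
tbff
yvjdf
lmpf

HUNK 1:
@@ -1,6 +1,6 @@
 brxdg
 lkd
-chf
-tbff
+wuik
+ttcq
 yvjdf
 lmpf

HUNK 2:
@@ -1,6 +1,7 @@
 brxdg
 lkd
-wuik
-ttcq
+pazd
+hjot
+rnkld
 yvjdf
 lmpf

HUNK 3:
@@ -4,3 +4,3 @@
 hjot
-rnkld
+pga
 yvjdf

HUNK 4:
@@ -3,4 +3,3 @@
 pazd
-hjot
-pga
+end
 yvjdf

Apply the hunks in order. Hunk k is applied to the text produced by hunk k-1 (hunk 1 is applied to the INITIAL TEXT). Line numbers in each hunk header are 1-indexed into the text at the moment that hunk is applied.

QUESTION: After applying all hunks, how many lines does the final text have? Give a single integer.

Answer: 6

Derivation:
Hunk 1: at line 1 remove [chf,tbff] add [wuik,ttcq] -> 6 lines: brxdg lkd wuik ttcq yvjdf lmpf
Hunk 2: at line 1 remove [wuik,ttcq] add [pazd,hjot,rnkld] -> 7 lines: brxdg lkd pazd hjot rnkld yvjdf lmpf
Hunk 3: at line 4 remove [rnkld] add [pga] -> 7 lines: brxdg lkd pazd hjot pga yvjdf lmpf
Hunk 4: at line 3 remove [hjot,pga] add [end] -> 6 lines: brxdg lkd pazd end yvjdf lmpf
Final line count: 6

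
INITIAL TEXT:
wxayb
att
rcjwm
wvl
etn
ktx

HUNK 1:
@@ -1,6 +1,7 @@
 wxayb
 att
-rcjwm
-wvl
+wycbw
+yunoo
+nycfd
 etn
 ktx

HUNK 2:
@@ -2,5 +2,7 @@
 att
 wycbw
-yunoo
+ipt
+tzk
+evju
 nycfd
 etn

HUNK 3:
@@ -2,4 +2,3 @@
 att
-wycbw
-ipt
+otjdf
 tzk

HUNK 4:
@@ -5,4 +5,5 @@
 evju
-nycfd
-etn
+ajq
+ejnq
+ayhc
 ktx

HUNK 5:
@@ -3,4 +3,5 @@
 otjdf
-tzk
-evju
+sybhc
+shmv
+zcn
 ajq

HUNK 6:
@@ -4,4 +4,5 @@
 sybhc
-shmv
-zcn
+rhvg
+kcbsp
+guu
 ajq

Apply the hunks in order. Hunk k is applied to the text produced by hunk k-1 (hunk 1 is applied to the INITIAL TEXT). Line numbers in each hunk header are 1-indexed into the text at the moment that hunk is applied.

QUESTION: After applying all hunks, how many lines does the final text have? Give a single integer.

Answer: 11

Derivation:
Hunk 1: at line 1 remove [rcjwm,wvl] add [wycbw,yunoo,nycfd] -> 7 lines: wxayb att wycbw yunoo nycfd etn ktx
Hunk 2: at line 2 remove [yunoo] add [ipt,tzk,evju] -> 9 lines: wxayb att wycbw ipt tzk evju nycfd etn ktx
Hunk 3: at line 2 remove [wycbw,ipt] add [otjdf] -> 8 lines: wxayb att otjdf tzk evju nycfd etn ktx
Hunk 4: at line 5 remove [nycfd,etn] add [ajq,ejnq,ayhc] -> 9 lines: wxayb att otjdf tzk evju ajq ejnq ayhc ktx
Hunk 5: at line 3 remove [tzk,evju] add [sybhc,shmv,zcn] -> 10 lines: wxayb att otjdf sybhc shmv zcn ajq ejnq ayhc ktx
Hunk 6: at line 4 remove [shmv,zcn] add [rhvg,kcbsp,guu] -> 11 lines: wxayb att otjdf sybhc rhvg kcbsp guu ajq ejnq ayhc ktx
Final line count: 11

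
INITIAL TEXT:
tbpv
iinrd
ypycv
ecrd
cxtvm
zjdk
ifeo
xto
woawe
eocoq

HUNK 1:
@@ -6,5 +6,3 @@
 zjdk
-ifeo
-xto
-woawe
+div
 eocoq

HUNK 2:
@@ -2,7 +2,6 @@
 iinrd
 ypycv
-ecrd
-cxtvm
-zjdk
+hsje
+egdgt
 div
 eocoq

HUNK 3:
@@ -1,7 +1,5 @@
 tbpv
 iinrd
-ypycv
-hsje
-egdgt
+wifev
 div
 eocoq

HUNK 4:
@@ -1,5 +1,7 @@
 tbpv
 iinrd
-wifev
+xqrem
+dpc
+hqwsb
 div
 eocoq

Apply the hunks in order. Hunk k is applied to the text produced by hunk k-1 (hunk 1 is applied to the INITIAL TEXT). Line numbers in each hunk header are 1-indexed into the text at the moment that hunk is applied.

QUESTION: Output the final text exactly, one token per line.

Answer: tbpv
iinrd
xqrem
dpc
hqwsb
div
eocoq

Derivation:
Hunk 1: at line 6 remove [ifeo,xto,woawe] add [div] -> 8 lines: tbpv iinrd ypycv ecrd cxtvm zjdk div eocoq
Hunk 2: at line 2 remove [ecrd,cxtvm,zjdk] add [hsje,egdgt] -> 7 lines: tbpv iinrd ypycv hsje egdgt div eocoq
Hunk 3: at line 1 remove [ypycv,hsje,egdgt] add [wifev] -> 5 lines: tbpv iinrd wifev div eocoq
Hunk 4: at line 1 remove [wifev] add [xqrem,dpc,hqwsb] -> 7 lines: tbpv iinrd xqrem dpc hqwsb div eocoq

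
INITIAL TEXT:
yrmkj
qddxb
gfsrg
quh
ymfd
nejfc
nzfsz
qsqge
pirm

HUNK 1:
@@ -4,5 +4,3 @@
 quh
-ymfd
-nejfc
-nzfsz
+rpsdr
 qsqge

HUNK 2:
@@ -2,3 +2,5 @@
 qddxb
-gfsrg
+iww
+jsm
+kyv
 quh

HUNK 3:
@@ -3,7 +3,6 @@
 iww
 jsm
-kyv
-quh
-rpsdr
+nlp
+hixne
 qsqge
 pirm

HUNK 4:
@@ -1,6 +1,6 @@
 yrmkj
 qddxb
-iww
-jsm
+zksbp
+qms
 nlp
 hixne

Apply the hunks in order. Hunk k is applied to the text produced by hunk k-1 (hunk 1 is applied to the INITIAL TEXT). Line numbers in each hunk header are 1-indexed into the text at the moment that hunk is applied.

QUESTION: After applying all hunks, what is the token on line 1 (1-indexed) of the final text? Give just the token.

Hunk 1: at line 4 remove [ymfd,nejfc,nzfsz] add [rpsdr] -> 7 lines: yrmkj qddxb gfsrg quh rpsdr qsqge pirm
Hunk 2: at line 2 remove [gfsrg] add [iww,jsm,kyv] -> 9 lines: yrmkj qddxb iww jsm kyv quh rpsdr qsqge pirm
Hunk 3: at line 3 remove [kyv,quh,rpsdr] add [nlp,hixne] -> 8 lines: yrmkj qddxb iww jsm nlp hixne qsqge pirm
Hunk 4: at line 1 remove [iww,jsm] add [zksbp,qms] -> 8 lines: yrmkj qddxb zksbp qms nlp hixne qsqge pirm
Final line 1: yrmkj

Answer: yrmkj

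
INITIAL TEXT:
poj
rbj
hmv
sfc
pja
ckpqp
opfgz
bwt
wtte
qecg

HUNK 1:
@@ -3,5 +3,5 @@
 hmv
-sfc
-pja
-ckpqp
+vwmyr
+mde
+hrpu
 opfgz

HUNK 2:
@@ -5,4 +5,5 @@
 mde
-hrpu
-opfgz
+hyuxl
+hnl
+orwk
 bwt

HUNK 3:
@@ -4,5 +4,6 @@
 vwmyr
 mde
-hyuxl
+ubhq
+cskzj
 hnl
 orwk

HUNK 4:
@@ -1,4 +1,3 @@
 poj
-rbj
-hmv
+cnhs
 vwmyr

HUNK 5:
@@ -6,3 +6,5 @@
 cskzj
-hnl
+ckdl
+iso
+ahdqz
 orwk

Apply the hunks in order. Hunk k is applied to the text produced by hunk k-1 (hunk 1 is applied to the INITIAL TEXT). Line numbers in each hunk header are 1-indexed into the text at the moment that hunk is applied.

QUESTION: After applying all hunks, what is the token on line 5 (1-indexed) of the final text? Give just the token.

Hunk 1: at line 3 remove [sfc,pja,ckpqp] add [vwmyr,mde,hrpu] -> 10 lines: poj rbj hmv vwmyr mde hrpu opfgz bwt wtte qecg
Hunk 2: at line 5 remove [hrpu,opfgz] add [hyuxl,hnl,orwk] -> 11 lines: poj rbj hmv vwmyr mde hyuxl hnl orwk bwt wtte qecg
Hunk 3: at line 4 remove [hyuxl] add [ubhq,cskzj] -> 12 lines: poj rbj hmv vwmyr mde ubhq cskzj hnl orwk bwt wtte qecg
Hunk 4: at line 1 remove [rbj,hmv] add [cnhs] -> 11 lines: poj cnhs vwmyr mde ubhq cskzj hnl orwk bwt wtte qecg
Hunk 5: at line 6 remove [hnl] add [ckdl,iso,ahdqz] -> 13 lines: poj cnhs vwmyr mde ubhq cskzj ckdl iso ahdqz orwk bwt wtte qecg
Final line 5: ubhq

Answer: ubhq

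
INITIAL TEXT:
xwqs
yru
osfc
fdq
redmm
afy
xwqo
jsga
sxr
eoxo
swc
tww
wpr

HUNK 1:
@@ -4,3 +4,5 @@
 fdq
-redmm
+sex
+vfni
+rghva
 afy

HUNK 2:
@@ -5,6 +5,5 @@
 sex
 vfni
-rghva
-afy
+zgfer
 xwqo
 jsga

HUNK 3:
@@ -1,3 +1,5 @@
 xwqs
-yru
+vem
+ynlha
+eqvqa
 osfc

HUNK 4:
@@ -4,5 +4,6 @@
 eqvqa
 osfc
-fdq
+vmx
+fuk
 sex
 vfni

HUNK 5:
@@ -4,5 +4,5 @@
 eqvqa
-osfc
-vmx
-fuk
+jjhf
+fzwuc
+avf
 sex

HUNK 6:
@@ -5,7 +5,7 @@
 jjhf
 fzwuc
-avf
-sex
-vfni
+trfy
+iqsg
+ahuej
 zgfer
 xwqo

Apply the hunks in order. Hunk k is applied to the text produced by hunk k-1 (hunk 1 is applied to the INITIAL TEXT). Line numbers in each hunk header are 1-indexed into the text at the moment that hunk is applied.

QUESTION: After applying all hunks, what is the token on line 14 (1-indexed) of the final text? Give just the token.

Hunk 1: at line 4 remove [redmm] add [sex,vfni,rghva] -> 15 lines: xwqs yru osfc fdq sex vfni rghva afy xwqo jsga sxr eoxo swc tww wpr
Hunk 2: at line 5 remove [rghva,afy] add [zgfer] -> 14 lines: xwqs yru osfc fdq sex vfni zgfer xwqo jsga sxr eoxo swc tww wpr
Hunk 3: at line 1 remove [yru] add [vem,ynlha,eqvqa] -> 16 lines: xwqs vem ynlha eqvqa osfc fdq sex vfni zgfer xwqo jsga sxr eoxo swc tww wpr
Hunk 4: at line 4 remove [fdq] add [vmx,fuk] -> 17 lines: xwqs vem ynlha eqvqa osfc vmx fuk sex vfni zgfer xwqo jsga sxr eoxo swc tww wpr
Hunk 5: at line 4 remove [osfc,vmx,fuk] add [jjhf,fzwuc,avf] -> 17 lines: xwqs vem ynlha eqvqa jjhf fzwuc avf sex vfni zgfer xwqo jsga sxr eoxo swc tww wpr
Hunk 6: at line 5 remove [avf,sex,vfni] add [trfy,iqsg,ahuej] -> 17 lines: xwqs vem ynlha eqvqa jjhf fzwuc trfy iqsg ahuej zgfer xwqo jsga sxr eoxo swc tww wpr
Final line 14: eoxo

Answer: eoxo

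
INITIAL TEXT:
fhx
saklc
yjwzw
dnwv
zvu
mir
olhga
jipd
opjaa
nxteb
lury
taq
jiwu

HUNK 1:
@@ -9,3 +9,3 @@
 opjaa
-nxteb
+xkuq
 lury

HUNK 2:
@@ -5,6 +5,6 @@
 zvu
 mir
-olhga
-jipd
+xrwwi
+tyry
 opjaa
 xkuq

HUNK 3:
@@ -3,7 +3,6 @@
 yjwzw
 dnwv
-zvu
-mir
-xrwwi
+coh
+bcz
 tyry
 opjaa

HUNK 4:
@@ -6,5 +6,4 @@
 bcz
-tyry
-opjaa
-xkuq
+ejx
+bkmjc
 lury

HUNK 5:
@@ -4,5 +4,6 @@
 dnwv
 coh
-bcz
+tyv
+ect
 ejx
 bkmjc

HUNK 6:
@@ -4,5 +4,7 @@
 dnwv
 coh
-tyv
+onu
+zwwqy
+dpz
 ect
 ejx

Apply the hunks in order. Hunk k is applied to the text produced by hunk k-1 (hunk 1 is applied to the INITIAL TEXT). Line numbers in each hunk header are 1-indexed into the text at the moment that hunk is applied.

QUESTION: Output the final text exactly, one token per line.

Hunk 1: at line 9 remove [nxteb] add [xkuq] -> 13 lines: fhx saklc yjwzw dnwv zvu mir olhga jipd opjaa xkuq lury taq jiwu
Hunk 2: at line 5 remove [olhga,jipd] add [xrwwi,tyry] -> 13 lines: fhx saklc yjwzw dnwv zvu mir xrwwi tyry opjaa xkuq lury taq jiwu
Hunk 3: at line 3 remove [zvu,mir,xrwwi] add [coh,bcz] -> 12 lines: fhx saklc yjwzw dnwv coh bcz tyry opjaa xkuq lury taq jiwu
Hunk 4: at line 6 remove [tyry,opjaa,xkuq] add [ejx,bkmjc] -> 11 lines: fhx saklc yjwzw dnwv coh bcz ejx bkmjc lury taq jiwu
Hunk 5: at line 4 remove [bcz] add [tyv,ect] -> 12 lines: fhx saklc yjwzw dnwv coh tyv ect ejx bkmjc lury taq jiwu
Hunk 6: at line 4 remove [tyv] add [onu,zwwqy,dpz] -> 14 lines: fhx saklc yjwzw dnwv coh onu zwwqy dpz ect ejx bkmjc lury taq jiwu

Answer: fhx
saklc
yjwzw
dnwv
coh
onu
zwwqy
dpz
ect
ejx
bkmjc
lury
taq
jiwu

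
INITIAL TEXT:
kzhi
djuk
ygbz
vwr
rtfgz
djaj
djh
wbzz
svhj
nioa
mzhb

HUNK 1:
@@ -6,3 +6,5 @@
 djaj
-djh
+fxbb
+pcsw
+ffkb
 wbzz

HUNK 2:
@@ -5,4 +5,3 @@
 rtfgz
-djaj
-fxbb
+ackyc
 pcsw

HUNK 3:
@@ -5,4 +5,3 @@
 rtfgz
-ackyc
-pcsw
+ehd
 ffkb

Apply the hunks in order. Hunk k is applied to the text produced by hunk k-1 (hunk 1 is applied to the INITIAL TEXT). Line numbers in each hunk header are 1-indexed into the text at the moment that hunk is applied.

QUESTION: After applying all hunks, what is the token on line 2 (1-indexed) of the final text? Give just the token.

Hunk 1: at line 6 remove [djh] add [fxbb,pcsw,ffkb] -> 13 lines: kzhi djuk ygbz vwr rtfgz djaj fxbb pcsw ffkb wbzz svhj nioa mzhb
Hunk 2: at line 5 remove [djaj,fxbb] add [ackyc] -> 12 lines: kzhi djuk ygbz vwr rtfgz ackyc pcsw ffkb wbzz svhj nioa mzhb
Hunk 3: at line 5 remove [ackyc,pcsw] add [ehd] -> 11 lines: kzhi djuk ygbz vwr rtfgz ehd ffkb wbzz svhj nioa mzhb
Final line 2: djuk

Answer: djuk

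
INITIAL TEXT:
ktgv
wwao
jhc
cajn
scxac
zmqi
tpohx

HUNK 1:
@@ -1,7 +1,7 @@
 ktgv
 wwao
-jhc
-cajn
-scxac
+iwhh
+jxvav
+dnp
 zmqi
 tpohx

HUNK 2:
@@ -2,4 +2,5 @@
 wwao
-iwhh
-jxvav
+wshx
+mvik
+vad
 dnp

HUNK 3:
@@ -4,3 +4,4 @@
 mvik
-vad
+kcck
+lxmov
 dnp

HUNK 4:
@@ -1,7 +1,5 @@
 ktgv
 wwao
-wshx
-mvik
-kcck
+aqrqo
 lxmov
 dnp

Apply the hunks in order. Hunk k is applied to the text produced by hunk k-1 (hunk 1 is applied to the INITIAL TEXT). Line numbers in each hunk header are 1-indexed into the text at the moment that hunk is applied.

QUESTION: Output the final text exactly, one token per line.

Hunk 1: at line 1 remove [jhc,cajn,scxac] add [iwhh,jxvav,dnp] -> 7 lines: ktgv wwao iwhh jxvav dnp zmqi tpohx
Hunk 2: at line 2 remove [iwhh,jxvav] add [wshx,mvik,vad] -> 8 lines: ktgv wwao wshx mvik vad dnp zmqi tpohx
Hunk 3: at line 4 remove [vad] add [kcck,lxmov] -> 9 lines: ktgv wwao wshx mvik kcck lxmov dnp zmqi tpohx
Hunk 4: at line 1 remove [wshx,mvik,kcck] add [aqrqo] -> 7 lines: ktgv wwao aqrqo lxmov dnp zmqi tpohx

Answer: ktgv
wwao
aqrqo
lxmov
dnp
zmqi
tpohx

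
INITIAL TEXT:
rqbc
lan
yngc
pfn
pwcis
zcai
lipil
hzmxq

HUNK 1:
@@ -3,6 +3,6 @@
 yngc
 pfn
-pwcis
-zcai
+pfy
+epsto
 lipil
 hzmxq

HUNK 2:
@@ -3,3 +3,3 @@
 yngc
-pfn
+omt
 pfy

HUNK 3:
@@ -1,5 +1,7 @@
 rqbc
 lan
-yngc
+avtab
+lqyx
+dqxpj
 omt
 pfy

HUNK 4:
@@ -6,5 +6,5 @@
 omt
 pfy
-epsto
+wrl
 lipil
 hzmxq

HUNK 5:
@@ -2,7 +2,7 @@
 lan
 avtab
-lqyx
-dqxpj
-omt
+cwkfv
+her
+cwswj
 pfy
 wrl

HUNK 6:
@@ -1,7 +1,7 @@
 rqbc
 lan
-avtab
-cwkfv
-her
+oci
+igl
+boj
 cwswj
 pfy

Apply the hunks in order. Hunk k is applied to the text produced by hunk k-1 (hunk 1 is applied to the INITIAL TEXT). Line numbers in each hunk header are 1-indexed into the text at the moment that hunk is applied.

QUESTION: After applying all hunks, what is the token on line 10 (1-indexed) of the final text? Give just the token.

Hunk 1: at line 3 remove [pwcis,zcai] add [pfy,epsto] -> 8 lines: rqbc lan yngc pfn pfy epsto lipil hzmxq
Hunk 2: at line 3 remove [pfn] add [omt] -> 8 lines: rqbc lan yngc omt pfy epsto lipil hzmxq
Hunk 3: at line 1 remove [yngc] add [avtab,lqyx,dqxpj] -> 10 lines: rqbc lan avtab lqyx dqxpj omt pfy epsto lipil hzmxq
Hunk 4: at line 6 remove [epsto] add [wrl] -> 10 lines: rqbc lan avtab lqyx dqxpj omt pfy wrl lipil hzmxq
Hunk 5: at line 2 remove [lqyx,dqxpj,omt] add [cwkfv,her,cwswj] -> 10 lines: rqbc lan avtab cwkfv her cwswj pfy wrl lipil hzmxq
Hunk 6: at line 1 remove [avtab,cwkfv,her] add [oci,igl,boj] -> 10 lines: rqbc lan oci igl boj cwswj pfy wrl lipil hzmxq
Final line 10: hzmxq

Answer: hzmxq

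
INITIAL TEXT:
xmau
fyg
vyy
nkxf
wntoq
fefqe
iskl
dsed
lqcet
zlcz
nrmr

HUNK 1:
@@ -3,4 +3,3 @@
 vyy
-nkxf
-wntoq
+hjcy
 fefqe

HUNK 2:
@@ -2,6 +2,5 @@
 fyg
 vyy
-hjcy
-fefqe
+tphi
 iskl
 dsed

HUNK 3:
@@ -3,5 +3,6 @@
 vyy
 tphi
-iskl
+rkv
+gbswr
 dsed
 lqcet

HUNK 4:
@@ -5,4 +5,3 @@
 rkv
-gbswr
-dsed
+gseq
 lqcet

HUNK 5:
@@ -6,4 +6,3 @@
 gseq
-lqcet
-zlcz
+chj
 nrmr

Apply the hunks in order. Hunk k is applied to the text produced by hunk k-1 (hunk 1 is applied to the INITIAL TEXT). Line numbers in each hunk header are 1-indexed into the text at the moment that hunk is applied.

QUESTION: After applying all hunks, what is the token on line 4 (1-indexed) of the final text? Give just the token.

Hunk 1: at line 3 remove [nkxf,wntoq] add [hjcy] -> 10 lines: xmau fyg vyy hjcy fefqe iskl dsed lqcet zlcz nrmr
Hunk 2: at line 2 remove [hjcy,fefqe] add [tphi] -> 9 lines: xmau fyg vyy tphi iskl dsed lqcet zlcz nrmr
Hunk 3: at line 3 remove [iskl] add [rkv,gbswr] -> 10 lines: xmau fyg vyy tphi rkv gbswr dsed lqcet zlcz nrmr
Hunk 4: at line 5 remove [gbswr,dsed] add [gseq] -> 9 lines: xmau fyg vyy tphi rkv gseq lqcet zlcz nrmr
Hunk 5: at line 6 remove [lqcet,zlcz] add [chj] -> 8 lines: xmau fyg vyy tphi rkv gseq chj nrmr
Final line 4: tphi

Answer: tphi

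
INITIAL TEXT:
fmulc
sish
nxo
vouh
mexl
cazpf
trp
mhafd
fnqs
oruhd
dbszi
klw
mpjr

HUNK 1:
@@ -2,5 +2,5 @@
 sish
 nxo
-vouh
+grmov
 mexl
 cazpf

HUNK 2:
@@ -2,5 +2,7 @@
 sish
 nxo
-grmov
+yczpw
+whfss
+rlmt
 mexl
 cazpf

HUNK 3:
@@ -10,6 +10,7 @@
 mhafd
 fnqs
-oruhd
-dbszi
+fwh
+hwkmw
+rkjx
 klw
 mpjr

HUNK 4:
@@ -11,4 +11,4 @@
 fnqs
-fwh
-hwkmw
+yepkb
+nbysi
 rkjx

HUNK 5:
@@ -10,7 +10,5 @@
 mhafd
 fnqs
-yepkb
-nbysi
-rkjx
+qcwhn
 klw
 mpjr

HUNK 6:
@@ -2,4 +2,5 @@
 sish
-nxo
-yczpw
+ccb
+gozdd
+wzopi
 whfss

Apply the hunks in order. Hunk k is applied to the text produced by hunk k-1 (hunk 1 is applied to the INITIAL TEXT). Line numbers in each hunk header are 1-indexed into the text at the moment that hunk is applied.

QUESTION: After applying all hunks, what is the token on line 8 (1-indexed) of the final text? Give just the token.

Answer: mexl

Derivation:
Hunk 1: at line 2 remove [vouh] add [grmov] -> 13 lines: fmulc sish nxo grmov mexl cazpf trp mhafd fnqs oruhd dbszi klw mpjr
Hunk 2: at line 2 remove [grmov] add [yczpw,whfss,rlmt] -> 15 lines: fmulc sish nxo yczpw whfss rlmt mexl cazpf trp mhafd fnqs oruhd dbszi klw mpjr
Hunk 3: at line 10 remove [oruhd,dbszi] add [fwh,hwkmw,rkjx] -> 16 lines: fmulc sish nxo yczpw whfss rlmt mexl cazpf trp mhafd fnqs fwh hwkmw rkjx klw mpjr
Hunk 4: at line 11 remove [fwh,hwkmw] add [yepkb,nbysi] -> 16 lines: fmulc sish nxo yczpw whfss rlmt mexl cazpf trp mhafd fnqs yepkb nbysi rkjx klw mpjr
Hunk 5: at line 10 remove [yepkb,nbysi,rkjx] add [qcwhn] -> 14 lines: fmulc sish nxo yczpw whfss rlmt mexl cazpf trp mhafd fnqs qcwhn klw mpjr
Hunk 6: at line 2 remove [nxo,yczpw] add [ccb,gozdd,wzopi] -> 15 lines: fmulc sish ccb gozdd wzopi whfss rlmt mexl cazpf trp mhafd fnqs qcwhn klw mpjr
Final line 8: mexl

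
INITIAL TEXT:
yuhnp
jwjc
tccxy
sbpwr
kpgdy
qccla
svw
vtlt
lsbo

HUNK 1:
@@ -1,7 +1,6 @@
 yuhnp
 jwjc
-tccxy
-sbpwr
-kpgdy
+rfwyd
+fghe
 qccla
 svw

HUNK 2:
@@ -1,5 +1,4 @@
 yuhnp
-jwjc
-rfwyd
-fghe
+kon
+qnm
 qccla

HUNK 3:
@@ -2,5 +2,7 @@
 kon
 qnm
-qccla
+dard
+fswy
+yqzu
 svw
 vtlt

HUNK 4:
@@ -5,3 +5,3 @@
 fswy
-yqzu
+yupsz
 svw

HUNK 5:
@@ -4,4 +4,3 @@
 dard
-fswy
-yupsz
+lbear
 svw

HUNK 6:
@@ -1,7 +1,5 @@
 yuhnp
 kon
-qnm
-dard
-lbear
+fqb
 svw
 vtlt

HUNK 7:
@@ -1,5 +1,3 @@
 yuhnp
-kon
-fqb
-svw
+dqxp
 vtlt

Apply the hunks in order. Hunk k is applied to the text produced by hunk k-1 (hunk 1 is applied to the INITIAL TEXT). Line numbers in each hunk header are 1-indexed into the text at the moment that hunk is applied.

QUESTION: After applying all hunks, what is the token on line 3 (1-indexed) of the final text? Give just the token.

Hunk 1: at line 1 remove [tccxy,sbpwr,kpgdy] add [rfwyd,fghe] -> 8 lines: yuhnp jwjc rfwyd fghe qccla svw vtlt lsbo
Hunk 2: at line 1 remove [jwjc,rfwyd,fghe] add [kon,qnm] -> 7 lines: yuhnp kon qnm qccla svw vtlt lsbo
Hunk 3: at line 2 remove [qccla] add [dard,fswy,yqzu] -> 9 lines: yuhnp kon qnm dard fswy yqzu svw vtlt lsbo
Hunk 4: at line 5 remove [yqzu] add [yupsz] -> 9 lines: yuhnp kon qnm dard fswy yupsz svw vtlt lsbo
Hunk 5: at line 4 remove [fswy,yupsz] add [lbear] -> 8 lines: yuhnp kon qnm dard lbear svw vtlt lsbo
Hunk 6: at line 1 remove [qnm,dard,lbear] add [fqb] -> 6 lines: yuhnp kon fqb svw vtlt lsbo
Hunk 7: at line 1 remove [kon,fqb,svw] add [dqxp] -> 4 lines: yuhnp dqxp vtlt lsbo
Final line 3: vtlt

Answer: vtlt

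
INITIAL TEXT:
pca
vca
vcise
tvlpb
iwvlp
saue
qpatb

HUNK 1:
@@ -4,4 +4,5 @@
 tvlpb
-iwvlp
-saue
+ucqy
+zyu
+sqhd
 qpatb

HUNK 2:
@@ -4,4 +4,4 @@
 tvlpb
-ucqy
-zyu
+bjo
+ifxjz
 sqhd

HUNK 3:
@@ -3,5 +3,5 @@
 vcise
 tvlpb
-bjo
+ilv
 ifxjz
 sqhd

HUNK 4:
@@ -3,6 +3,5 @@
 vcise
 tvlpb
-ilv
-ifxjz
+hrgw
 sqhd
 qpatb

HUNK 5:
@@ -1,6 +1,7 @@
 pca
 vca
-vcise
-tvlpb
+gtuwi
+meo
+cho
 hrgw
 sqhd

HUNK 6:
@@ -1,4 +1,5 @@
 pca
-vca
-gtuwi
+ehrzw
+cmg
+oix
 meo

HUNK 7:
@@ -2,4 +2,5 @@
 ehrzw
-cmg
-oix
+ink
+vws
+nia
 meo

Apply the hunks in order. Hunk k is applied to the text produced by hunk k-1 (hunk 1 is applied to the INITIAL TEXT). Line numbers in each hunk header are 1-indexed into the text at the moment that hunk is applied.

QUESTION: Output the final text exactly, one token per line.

Answer: pca
ehrzw
ink
vws
nia
meo
cho
hrgw
sqhd
qpatb

Derivation:
Hunk 1: at line 4 remove [iwvlp,saue] add [ucqy,zyu,sqhd] -> 8 lines: pca vca vcise tvlpb ucqy zyu sqhd qpatb
Hunk 2: at line 4 remove [ucqy,zyu] add [bjo,ifxjz] -> 8 lines: pca vca vcise tvlpb bjo ifxjz sqhd qpatb
Hunk 3: at line 3 remove [bjo] add [ilv] -> 8 lines: pca vca vcise tvlpb ilv ifxjz sqhd qpatb
Hunk 4: at line 3 remove [ilv,ifxjz] add [hrgw] -> 7 lines: pca vca vcise tvlpb hrgw sqhd qpatb
Hunk 5: at line 1 remove [vcise,tvlpb] add [gtuwi,meo,cho] -> 8 lines: pca vca gtuwi meo cho hrgw sqhd qpatb
Hunk 6: at line 1 remove [vca,gtuwi] add [ehrzw,cmg,oix] -> 9 lines: pca ehrzw cmg oix meo cho hrgw sqhd qpatb
Hunk 7: at line 2 remove [cmg,oix] add [ink,vws,nia] -> 10 lines: pca ehrzw ink vws nia meo cho hrgw sqhd qpatb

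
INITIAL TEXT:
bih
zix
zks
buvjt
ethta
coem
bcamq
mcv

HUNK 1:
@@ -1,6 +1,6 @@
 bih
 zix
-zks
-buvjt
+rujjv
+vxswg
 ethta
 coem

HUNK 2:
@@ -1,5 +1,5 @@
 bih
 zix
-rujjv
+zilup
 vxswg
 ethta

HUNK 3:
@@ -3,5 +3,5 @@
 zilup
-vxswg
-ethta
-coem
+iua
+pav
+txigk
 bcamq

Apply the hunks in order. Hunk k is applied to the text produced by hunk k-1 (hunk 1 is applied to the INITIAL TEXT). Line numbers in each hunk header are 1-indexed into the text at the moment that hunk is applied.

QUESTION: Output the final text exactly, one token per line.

Hunk 1: at line 1 remove [zks,buvjt] add [rujjv,vxswg] -> 8 lines: bih zix rujjv vxswg ethta coem bcamq mcv
Hunk 2: at line 1 remove [rujjv] add [zilup] -> 8 lines: bih zix zilup vxswg ethta coem bcamq mcv
Hunk 3: at line 3 remove [vxswg,ethta,coem] add [iua,pav,txigk] -> 8 lines: bih zix zilup iua pav txigk bcamq mcv

Answer: bih
zix
zilup
iua
pav
txigk
bcamq
mcv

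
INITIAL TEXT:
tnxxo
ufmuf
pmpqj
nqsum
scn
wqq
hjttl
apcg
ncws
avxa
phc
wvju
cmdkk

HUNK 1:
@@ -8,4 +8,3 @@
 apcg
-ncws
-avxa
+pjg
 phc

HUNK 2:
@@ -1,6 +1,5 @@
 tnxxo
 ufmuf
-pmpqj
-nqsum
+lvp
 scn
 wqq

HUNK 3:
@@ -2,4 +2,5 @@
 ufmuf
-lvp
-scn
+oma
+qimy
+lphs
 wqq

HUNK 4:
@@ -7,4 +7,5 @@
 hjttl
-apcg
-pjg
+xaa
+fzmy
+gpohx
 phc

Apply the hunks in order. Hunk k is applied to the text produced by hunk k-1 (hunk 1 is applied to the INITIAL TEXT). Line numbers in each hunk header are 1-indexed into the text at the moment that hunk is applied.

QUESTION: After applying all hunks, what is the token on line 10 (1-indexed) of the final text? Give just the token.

Hunk 1: at line 8 remove [ncws,avxa] add [pjg] -> 12 lines: tnxxo ufmuf pmpqj nqsum scn wqq hjttl apcg pjg phc wvju cmdkk
Hunk 2: at line 1 remove [pmpqj,nqsum] add [lvp] -> 11 lines: tnxxo ufmuf lvp scn wqq hjttl apcg pjg phc wvju cmdkk
Hunk 3: at line 2 remove [lvp,scn] add [oma,qimy,lphs] -> 12 lines: tnxxo ufmuf oma qimy lphs wqq hjttl apcg pjg phc wvju cmdkk
Hunk 4: at line 7 remove [apcg,pjg] add [xaa,fzmy,gpohx] -> 13 lines: tnxxo ufmuf oma qimy lphs wqq hjttl xaa fzmy gpohx phc wvju cmdkk
Final line 10: gpohx

Answer: gpohx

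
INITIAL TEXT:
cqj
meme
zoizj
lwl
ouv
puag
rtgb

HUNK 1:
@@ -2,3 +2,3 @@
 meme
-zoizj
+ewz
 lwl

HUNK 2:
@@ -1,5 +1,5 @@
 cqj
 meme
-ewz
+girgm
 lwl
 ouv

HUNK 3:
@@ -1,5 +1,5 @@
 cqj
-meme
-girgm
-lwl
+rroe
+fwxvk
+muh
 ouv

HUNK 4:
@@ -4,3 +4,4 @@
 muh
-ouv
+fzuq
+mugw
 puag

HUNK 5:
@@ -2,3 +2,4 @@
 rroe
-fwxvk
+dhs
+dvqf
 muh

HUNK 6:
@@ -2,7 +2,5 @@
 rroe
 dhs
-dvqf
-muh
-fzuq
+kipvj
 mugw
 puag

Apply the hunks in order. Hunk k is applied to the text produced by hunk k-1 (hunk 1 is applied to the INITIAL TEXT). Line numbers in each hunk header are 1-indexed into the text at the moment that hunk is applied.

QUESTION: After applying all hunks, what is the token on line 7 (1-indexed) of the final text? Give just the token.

Hunk 1: at line 2 remove [zoizj] add [ewz] -> 7 lines: cqj meme ewz lwl ouv puag rtgb
Hunk 2: at line 1 remove [ewz] add [girgm] -> 7 lines: cqj meme girgm lwl ouv puag rtgb
Hunk 3: at line 1 remove [meme,girgm,lwl] add [rroe,fwxvk,muh] -> 7 lines: cqj rroe fwxvk muh ouv puag rtgb
Hunk 4: at line 4 remove [ouv] add [fzuq,mugw] -> 8 lines: cqj rroe fwxvk muh fzuq mugw puag rtgb
Hunk 5: at line 2 remove [fwxvk] add [dhs,dvqf] -> 9 lines: cqj rroe dhs dvqf muh fzuq mugw puag rtgb
Hunk 6: at line 2 remove [dvqf,muh,fzuq] add [kipvj] -> 7 lines: cqj rroe dhs kipvj mugw puag rtgb
Final line 7: rtgb

Answer: rtgb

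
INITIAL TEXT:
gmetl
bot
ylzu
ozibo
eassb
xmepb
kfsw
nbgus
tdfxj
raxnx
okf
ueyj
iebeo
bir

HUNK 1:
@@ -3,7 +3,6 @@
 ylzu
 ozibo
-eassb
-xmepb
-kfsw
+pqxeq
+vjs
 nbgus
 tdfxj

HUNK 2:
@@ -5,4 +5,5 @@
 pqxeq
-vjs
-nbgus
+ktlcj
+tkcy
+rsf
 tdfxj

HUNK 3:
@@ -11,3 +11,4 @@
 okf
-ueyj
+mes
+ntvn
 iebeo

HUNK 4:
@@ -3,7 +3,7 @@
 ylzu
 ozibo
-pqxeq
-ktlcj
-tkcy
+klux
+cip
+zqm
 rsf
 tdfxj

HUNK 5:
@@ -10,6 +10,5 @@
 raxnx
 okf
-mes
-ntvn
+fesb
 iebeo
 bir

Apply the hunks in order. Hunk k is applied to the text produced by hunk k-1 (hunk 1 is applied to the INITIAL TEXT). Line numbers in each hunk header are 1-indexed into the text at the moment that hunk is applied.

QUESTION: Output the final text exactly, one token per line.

Hunk 1: at line 3 remove [eassb,xmepb,kfsw] add [pqxeq,vjs] -> 13 lines: gmetl bot ylzu ozibo pqxeq vjs nbgus tdfxj raxnx okf ueyj iebeo bir
Hunk 2: at line 5 remove [vjs,nbgus] add [ktlcj,tkcy,rsf] -> 14 lines: gmetl bot ylzu ozibo pqxeq ktlcj tkcy rsf tdfxj raxnx okf ueyj iebeo bir
Hunk 3: at line 11 remove [ueyj] add [mes,ntvn] -> 15 lines: gmetl bot ylzu ozibo pqxeq ktlcj tkcy rsf tdfxj raxnx okf mes ntvn iebeo bir
Hunk 4: at line 3 remove [pqxeq,ktlcj,tkcy] add [klux,cip,zqm] -> 15 lines: gmetl bot ylzu ozibo klux cip zqm rsf tdfxj raxnx okf mes ntvn iebeo bir
Hunk 5: at line 10 remove [mes,ntvn] add [fesb] -> 14 lines: gmetl bot ylzu ozibo klux cip zqm rsf tdfxj raxnx okf fesb iebeo bir

Answer: gmetl
bot
ylzu
ozibo
klux
cip
zqm
rsf
tdfxj
raxnx
okf
fesb
iebeo
bir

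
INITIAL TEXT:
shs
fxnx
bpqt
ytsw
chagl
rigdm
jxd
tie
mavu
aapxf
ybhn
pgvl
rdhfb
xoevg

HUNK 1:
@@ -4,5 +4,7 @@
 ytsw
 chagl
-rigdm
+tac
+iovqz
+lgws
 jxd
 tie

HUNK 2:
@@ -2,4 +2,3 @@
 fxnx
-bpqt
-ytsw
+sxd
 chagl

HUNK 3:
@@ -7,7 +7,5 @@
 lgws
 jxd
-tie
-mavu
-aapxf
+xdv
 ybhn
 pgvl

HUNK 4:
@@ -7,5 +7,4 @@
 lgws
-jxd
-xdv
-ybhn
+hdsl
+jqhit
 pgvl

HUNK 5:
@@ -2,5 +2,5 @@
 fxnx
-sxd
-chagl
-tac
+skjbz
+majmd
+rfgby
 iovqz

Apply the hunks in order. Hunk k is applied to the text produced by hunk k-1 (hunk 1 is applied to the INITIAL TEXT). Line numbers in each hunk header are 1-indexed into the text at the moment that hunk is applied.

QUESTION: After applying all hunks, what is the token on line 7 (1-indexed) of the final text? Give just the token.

Answer: lgws

Derivation:
Hunk 1: at line 4 remove [rigdm] add [tac,iovqz,lgws] -> 16 lines: shs fxnx bpqt ytsw chagl tac iovqz lgws jxd tie mavu aapxf ybhn pgvl rdhfb xoevg
Hunk 2: at line 2 remove [bpqt,ytsw] add [sxd] -> 15 lines: shs fxnx sxd chagl tac iovqz lgws jxd tie mavu aapxf ybhn pgvl rdhfb xoevg
Hunk 3: at line 7 remove [tie,mavu,aapxf] add [xdv] -> 13 lines: shs fxnx sxd chagl tac iovqz lgws jxd xdv ybhn pgvl rdhfb xoevg
Hunk 4: at line 7 remove [jxd,xdv,ybhn] add [hdsl,jqhit] -> 12 lines: shs fxnx sxd chagl tac iovqz lgws hdsl jqhit pgvl rdhfb xoevg
Hunk 5: at line 2 remove [sxd,chagl,tac] add [skjbz,majmd,rfgby] -> 12 lines: shs fxnx skjbz majmd rfgby iovqz lgws hdsl jqhit pgvl rdhfb xoevg
Final line 7: lgws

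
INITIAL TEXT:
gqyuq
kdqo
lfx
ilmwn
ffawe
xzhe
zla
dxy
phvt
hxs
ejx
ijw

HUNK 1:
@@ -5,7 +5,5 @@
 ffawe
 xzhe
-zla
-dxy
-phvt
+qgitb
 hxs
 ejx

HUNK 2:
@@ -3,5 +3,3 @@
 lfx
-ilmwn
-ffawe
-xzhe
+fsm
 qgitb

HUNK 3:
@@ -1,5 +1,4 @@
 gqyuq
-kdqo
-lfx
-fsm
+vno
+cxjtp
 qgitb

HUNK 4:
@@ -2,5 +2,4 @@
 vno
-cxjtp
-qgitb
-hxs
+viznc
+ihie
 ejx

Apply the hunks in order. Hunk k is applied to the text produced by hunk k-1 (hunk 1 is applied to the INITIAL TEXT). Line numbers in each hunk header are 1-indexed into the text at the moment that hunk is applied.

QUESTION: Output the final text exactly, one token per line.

Hunk 1: at line 5 remove [zla,dxy,phvt] add [qgitb] -> 10 lines: gqyuq kdqo lfx ilmwn ffawe xzhe qgitb hxs ejx ijw
Hunk 2: at line 3 remove [ilmwn,ffawe,xzhe] add [fsm] -> 8 lines: gqyuq kdqo lfx fsm qgitb hxs ejx ijw
Hunk 3: at line 1 remove [kdqo,lfx,fsm] add [vno,cxjtp] -> 7 lines: gqyuq vno cxjtp qgitb hxs ejx ijw
Hunk 4: at line 2 remove [cxjtp,qgitb,hxs] add [viznc,ihie] -> 6 lines: gqyuq vno viznc ihie ejx ijw

Answer: gqyuq
vno
viznc
ihie
ejx
ijw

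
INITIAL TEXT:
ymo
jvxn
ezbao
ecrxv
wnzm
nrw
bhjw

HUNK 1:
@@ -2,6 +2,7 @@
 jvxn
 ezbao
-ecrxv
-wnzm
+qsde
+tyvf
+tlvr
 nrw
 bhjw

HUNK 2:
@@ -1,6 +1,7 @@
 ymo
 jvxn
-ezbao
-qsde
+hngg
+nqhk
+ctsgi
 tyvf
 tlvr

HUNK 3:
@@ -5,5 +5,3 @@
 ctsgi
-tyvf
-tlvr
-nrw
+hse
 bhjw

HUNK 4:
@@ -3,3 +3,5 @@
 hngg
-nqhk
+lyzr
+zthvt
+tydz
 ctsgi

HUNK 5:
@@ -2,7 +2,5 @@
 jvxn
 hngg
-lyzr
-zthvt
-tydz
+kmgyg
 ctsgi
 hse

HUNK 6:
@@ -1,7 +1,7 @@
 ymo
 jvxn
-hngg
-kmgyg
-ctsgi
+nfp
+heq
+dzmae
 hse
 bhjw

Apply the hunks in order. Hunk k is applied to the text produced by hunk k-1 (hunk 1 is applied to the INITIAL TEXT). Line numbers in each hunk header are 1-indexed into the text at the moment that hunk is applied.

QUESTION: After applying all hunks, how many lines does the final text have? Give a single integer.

Answer: 7

Derivation:
Hunk 1: at line 2 remove [ecrxv,wnzm] add [qsde,tyvf,tlvr] -> 8 lines: ymo jvxn ezbao qsde tyvf tlvr nrw bhjw
Hunk 2: at line 1 remove [ezbao,qsde] add [hngg,nqhk,ctsgi] -> 9 lines: ymo jvxn hngg nqhk ctsgi tyvf tlvr nrw bhjw
Hunk 3: at line 5 remove [tyvf,tlvr,nrw] add [hse] -> 7 lines: ymo jvxn hngg nqhk ctsgi hse bhjw
Hunk 4: at line 3 remove [nqhk] add [lyzr,zthvt,tydz] -> 9 lines: ymo jvxn hngg lyzr zthvt tydz ctsgi hse bhjw
Hunk 5: at line 2 remove [lyzr,zthvt,tydz] add [kmgyg] -> 7 lines: ymo jvxn hngg kmgyg ctsgi hse bhjw
Hunk 6: at line 1 remove [hngg,kmgyg,ctsgi] add [nfp,heq,dzmae] -> 7 lines: ymo jvxn nfp heq dzmae hse bhjw
Final line count: 7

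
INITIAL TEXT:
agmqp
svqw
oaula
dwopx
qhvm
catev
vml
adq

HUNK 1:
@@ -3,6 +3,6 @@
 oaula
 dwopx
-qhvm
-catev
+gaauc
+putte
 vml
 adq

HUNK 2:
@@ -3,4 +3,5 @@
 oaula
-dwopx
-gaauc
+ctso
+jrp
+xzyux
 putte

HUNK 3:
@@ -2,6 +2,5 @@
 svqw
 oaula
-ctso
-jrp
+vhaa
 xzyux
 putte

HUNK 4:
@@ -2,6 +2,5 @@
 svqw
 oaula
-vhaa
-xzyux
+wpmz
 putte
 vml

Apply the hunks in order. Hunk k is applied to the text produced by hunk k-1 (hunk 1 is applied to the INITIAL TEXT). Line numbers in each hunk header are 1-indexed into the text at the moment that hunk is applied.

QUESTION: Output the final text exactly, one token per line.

Answer: agmqp
svqw
oaula
wpmz
putte
vml
adq

Derivation:
Hunk 1: at line 3 remove [qhvm,catev] add [gaauc,putte] -> 8 lines: agmqp svqw oaula dwopx gaauc putte vml adq
Hunk 2: at line 3 remove [dwopx,gaauc] add [ctso,jrp,xzyux] -> 9 lines: agmqp svqw oaula ctso jrp xzyux putte vml adq
Hunk 3: at line 2 remove [ctso,jrp] add [vhaa] -> 8 lines: agmqp svqw oaula vhaa xzyux putte vml adq
Hunk 4: at line 2 remove [vhaa,xzyux] add [wpmz] -> 7 lines: agmqp svqw oaula wpmz putte vml adq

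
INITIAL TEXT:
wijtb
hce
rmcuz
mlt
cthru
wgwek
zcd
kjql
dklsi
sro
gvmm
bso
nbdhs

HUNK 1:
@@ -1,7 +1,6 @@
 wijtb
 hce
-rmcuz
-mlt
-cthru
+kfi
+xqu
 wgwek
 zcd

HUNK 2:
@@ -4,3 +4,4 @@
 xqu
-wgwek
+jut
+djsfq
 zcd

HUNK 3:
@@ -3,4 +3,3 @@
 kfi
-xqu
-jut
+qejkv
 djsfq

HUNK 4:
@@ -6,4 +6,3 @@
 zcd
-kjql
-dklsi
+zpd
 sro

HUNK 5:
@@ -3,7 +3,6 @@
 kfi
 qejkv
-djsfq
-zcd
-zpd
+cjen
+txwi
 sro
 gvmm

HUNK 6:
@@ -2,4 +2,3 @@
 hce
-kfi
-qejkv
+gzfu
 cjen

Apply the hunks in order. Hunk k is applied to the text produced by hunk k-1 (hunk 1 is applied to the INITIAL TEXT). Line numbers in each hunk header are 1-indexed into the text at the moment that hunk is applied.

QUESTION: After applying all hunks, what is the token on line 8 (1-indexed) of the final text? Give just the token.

Hunk 1: at line 1 remove [rmcuz,mlt,cthru] add [kfi,xqu] -> 12 lines: wijtb hce kfi xqu wgwek zcd kjql dklsi sro gvmm bso nbdhs
Hunk 2: at line 4 remove [wgwek] add [jut,djsfq] -> 13 lines: wijtb hce kfi xqu jut djsfq zcd kjql dklsi sro gvmm bso nbdhs
Hunk 3: at line 3 remove [xqu,jut] add [qejkv] -> 12 lines: wijtb hce kfi qejkv djsfq zcd kjql dklsi sro gvmm bso nbdhs
Hunk 4: at line 6 remove [kjql,dklsi] add [zpd] -> 11 lines: wijtb hce kfi qejkv djsfq zcd zpd sro gvmm bso nbdhs
Hunk 5: at line 3 remove [djsfq,zcd,zpd] add [cjen,txwi] -> 10 lines: wijtb hce kfi qejkv cjen txwi sro gvmm bso nbdhs
Hunk 6: at line 2 remove [kfi,qejkv] add [gzfu] -> 9 lines: wijtb hce gzfu cjen txwi sro gvmm bso nbdhs
Final line 8: bso

Answer: bso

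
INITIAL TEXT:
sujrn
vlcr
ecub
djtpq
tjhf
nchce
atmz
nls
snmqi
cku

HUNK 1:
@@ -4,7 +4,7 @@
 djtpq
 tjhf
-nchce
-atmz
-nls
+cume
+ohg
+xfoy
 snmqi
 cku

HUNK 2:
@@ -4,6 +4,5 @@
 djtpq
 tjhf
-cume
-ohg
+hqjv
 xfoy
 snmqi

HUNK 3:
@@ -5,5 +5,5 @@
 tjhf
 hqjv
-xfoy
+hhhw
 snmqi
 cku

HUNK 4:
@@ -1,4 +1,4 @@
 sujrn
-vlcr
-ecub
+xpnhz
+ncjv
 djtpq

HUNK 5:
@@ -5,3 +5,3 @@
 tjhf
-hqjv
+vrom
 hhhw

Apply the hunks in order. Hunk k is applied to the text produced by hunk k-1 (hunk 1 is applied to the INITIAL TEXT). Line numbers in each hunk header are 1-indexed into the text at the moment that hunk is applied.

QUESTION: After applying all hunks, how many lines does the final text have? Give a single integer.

Answer: 9

Derivation:
Hunk 1: at line 4 remove [nchce,atmz,nls] add [cume,ohg,xfoy] -> 10 lines: sujrn vlcr ecub djtpq tjhf cume ohg xfoy snmqi cku
Hunk 2: at line 4 remove [cume,ohg] add [hqjv] -> 9 lines: sujrn vlcr ecub djtpq tjhf hqjv xfoy snmqi cku
Hunk 3: at line 5 remove [xfoy] add [hhhw] -> 9 lines: sujrn vlcr ecub djtpq tjhf hqjv hhhw snmqi cku
Hunk 4: at line 1 remove [vlcr,ecub] add [xpnhz,ncjv] -> 9 lines: sujrn xpnhz ncjv djtpq tjhf hqjv hhhw snmqi cku
Hunk 5: at line 5 remove [hqjv] add [vrom] -> 9 lines: sujrn xpnhz ncjv djtpq tjhf vrom hhhw snmqi cku
Final line count: 9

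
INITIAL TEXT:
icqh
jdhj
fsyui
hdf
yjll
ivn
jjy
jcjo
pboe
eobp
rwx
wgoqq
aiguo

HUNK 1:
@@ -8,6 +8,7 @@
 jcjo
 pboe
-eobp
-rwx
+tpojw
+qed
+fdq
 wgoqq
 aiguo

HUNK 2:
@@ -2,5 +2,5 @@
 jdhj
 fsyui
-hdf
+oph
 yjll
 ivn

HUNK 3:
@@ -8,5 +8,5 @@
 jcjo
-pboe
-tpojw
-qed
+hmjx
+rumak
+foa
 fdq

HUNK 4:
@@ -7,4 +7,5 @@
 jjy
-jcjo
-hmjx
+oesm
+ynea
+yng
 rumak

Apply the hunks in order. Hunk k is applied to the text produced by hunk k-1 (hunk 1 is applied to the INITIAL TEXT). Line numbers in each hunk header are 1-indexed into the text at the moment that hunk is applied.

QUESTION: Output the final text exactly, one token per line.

Answer: icqh
jdhj
fsyui
oph
yjll
ivn
jjy
oesm
ynea
yng
rumak
foa
fdq
wgoqq
aiguo

Derivation:
Hunk 1: at line 8 remove [eobp,rwx] add [tpojw,qed,fdq] -> 14 lines: icqh jdhj fsyui hdf yjll ivn jjy jcjo pboe tpojw qed fdq wgoqq aiguo
Hunk 2: at line 2 remove [hdf] add [oph] -> 14 lines: icqh jdhj fsyui oph yjll ivn jjy jcjo pboe tpojw qed fdq wgoqq aiguo
Hunk 3: at line 8 remove [pboe,tpojw,qed] add [hmjx,rumak,foa] -> 14 lines: icqh jdhj fsyui oph yjll ivn jjy jcjo hmjx rumak foa fdq wgoqq aiguo
Hunk 4: at line 7 remove [jcjo,hmjx] add [oesm,ynea,yng] -> 15 lines: icqh jdhj fsyui oph yjll ivn jjy oesm ynea yng rumak foa fdq wgoqq aiguo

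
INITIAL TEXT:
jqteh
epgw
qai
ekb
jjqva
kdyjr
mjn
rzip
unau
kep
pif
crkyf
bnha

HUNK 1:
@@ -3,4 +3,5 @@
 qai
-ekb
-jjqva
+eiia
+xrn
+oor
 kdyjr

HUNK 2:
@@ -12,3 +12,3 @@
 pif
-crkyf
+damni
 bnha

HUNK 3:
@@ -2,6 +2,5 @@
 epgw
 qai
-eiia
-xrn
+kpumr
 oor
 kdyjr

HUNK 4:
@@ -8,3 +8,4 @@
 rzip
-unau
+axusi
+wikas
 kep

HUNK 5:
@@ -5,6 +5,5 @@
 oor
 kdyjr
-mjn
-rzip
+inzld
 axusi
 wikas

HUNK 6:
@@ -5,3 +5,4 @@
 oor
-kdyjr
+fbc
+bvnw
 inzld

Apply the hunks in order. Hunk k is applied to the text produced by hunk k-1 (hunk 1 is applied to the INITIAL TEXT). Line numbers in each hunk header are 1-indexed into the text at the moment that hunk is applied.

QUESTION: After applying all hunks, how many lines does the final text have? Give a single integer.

Answer: 14

Derivation:
Hunk 1: at line 3 remove [ekb,jjqva] add [eiia,xrn,oor] -> 14 lines: jqteh epgw qai eiia xrn oor kdyjr mjn rzip unau kep pif crkyf bnha
Hunk 2: at line 12 remove [crkyf] add [damni] -> 14 lines: jqteh epgw qai eiia xrn oor kdyjr mjn rzip unau kep pif damni bnha
Hunk 3: at line 2 remove [eiia,xrn] add [kpumr] -> 13 lines: jqteh epgw qai kpumr oor kdyjr mjn rzip unau kep pif damni bnha
Hunk 4: at line 8 remove [unau] add [axusi,wikas] -> 14 lines: jqteh epgw qai kpumr oor kdyjr mjn rzip axusi wikas kep pif damni bnha
Hunk 5: at line 5 remove [mjn,rzip] add [inzld] -> 13 lines: jqteh epgw qai kpumr oor kdyjr inzld axusi wikas kep pif damni bnha
Hunk 6: at line 5 remove [kdyjr] add [fbc,bvnw] -> 14 lines: jqteh epgw qai kpumr oor fbc bvnw inzld axusi wikas kep pif damni bnha
Final line count: 14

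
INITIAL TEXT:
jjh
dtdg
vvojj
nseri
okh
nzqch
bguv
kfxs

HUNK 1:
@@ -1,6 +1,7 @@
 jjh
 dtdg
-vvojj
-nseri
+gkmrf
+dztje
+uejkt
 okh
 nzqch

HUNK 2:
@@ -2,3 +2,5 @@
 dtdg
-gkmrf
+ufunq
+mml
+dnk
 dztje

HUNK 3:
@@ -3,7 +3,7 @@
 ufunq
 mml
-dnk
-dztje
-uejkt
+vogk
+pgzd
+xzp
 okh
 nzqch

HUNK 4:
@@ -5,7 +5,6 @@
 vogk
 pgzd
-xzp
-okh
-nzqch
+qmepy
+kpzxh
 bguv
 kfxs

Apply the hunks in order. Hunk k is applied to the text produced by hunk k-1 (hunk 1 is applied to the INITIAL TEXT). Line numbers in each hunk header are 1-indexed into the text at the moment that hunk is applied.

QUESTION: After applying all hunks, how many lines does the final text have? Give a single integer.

Answer: 10

Derivation:
Hunk 1: at line 1 remove [vvojj,nseri] add [gkmrf,dztje,uejkt] -> 9 lines: jjh dtdg gkmrf dztje uejkt okh nzqch bguv kfxs
Hunk 2: at line 2 remove [gkmrf] add [ufunq,mml,dnk] -> 11 lines: jjh dtdg ufunq mml dnk dztje uejkt okh nzqch bguv kfxs
Hunk 3: at line 3 remove [dnk,dztje,uejkt] add [vogk,pgzd,xzp] -> 11 lines: jjh dtdg ufunq mml vogk pgzd xzp okh nzqch bguv kfxs
Hunk 4: at line 5 remove [xzp,okh,nzqch] add [qmepy,kpzxh] -> 10 lines: jjh dtdg ufunq mml vogk pgzd qmepy kpzxh bguv kfxs
Final line count: 10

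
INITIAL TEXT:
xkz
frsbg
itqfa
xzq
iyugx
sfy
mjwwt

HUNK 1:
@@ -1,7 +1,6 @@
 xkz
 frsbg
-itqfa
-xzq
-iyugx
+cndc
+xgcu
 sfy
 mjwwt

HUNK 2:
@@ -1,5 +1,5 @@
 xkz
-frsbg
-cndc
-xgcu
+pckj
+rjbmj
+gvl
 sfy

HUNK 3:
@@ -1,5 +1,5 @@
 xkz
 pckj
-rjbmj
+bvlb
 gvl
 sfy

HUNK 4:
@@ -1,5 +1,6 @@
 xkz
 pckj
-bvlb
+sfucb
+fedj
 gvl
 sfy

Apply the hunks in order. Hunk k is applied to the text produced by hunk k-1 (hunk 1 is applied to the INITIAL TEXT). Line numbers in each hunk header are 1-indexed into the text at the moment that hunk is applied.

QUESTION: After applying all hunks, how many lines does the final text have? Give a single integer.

Answer: 7

Derivation:
Hunk 1: at line 1 remove [itqfa,xzq,iyugx] add [cndc,xgcu] -> 6 lines: xkz frsbg cndc xgcu sfy mjwwt
Hunk 2: at line 1 remove [frsbg,cndc,xgcu] add [pckj,rjbmj,gvl] -> 6 lines: xkz pckj rjbmj gvl sfy mjwwt
Hunk 3: at line 1 remove [rjbmj] add [bvlb] -> 6 lines: xkz pckj bvlb gvl sfy mjwwt
Hunk 4: at line 1 remove [bvlb] add [sfucb,fedj] -> 7 lines: xkz pckj sfucb fedj gvl sfy mjwwt
Final line count: 7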